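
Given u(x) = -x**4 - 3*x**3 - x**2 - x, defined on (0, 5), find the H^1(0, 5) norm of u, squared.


||u||_{H^1}^2 = 275399735/252

The H^1 norm (squared) on an interval (0, L) is
  ||u||_{H^1}^2 = ∫_0^L u(x)^2 dx + ∫_0^L u'(x)^2 dx.
Compute u'(x) = -4*x**3 - 9*x**2 - 2*x - 1.
Then u(x)^2 = x**8 + 6*x**7 + 11*x**6 + 8*x**5 + 7*x**4 + 2*x**3 + x**2 and u'(x)^2 = 16*x**6 + 72*x**5 + 97*x**4 + 44*x**3 + 22*x**2 + 4*x + 1.
Integrate each monomial from 0 to 5 using ∫_0^5 c·x^n dx = c·5^(n+1)/(n+1):
  ∫_0^5 u(x)^2 dx = ∫_0^5 (x^8 + 6*x^7 + 11*x^6 + 8*x^5 + 7*x^4 + 2*x^3 + x^2) dx. Term by term:
    ∫_0^5 x^8 dx = 1953125/9;  ∫_0^5 6*x^7 dx = 1171875/4;  ∫_0^5 11*x^6 dx = 859375/7;
    ∫_0^5 8*x^5 dx = 62500/3;  ∫_0^5 7*x^4 dx = 4375;  ∫_0^5 2*x^3 dx = 625/2;
    ∫_0^5 x^2 dx = 125/3.
  Sum: 1953125/9 + 1171875/4 + 859375/7 + 62500/3 + 4375 + 625/2 + 125/3 = 165894875/252.
  ∫_0^5 u'(x)^2 dx = ∫_0^5 (16*x^6 + 72*x^5 + 97*x^4 + 44*x^3 + 22*x^2 + 4*x + 1) dx. Term by term:
    ∫_0^5 16*x^6 dx = 1250000/7;  ∫_0^5 72*x^5 dx = 187500;  ∫_0^5 97*x^4 dx = 60625;
    ∫_0^5 44*x^3 dx = 6875;  ∫_0^5 22*x^2 dx = 2750/3;  ∫_0^5 4*x dx = 50;
    ∫_0^5 1 dx = 5.
  Sum: 1250000/7 + 187500 + 60625 + 6875 + 2750/3 + 50 + 5 = 9125405/21.
Adding: ||u||_{H^1}^2 = 165894875/252 + 9125405/21 = 275399735/252.


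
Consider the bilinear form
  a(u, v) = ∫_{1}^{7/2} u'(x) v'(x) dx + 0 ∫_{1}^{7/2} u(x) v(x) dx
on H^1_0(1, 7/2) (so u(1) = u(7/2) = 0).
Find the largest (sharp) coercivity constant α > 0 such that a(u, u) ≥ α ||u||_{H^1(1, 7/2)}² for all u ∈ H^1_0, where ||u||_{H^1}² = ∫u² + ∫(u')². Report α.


α = 4*π^2/(25 + 4*π^2)

Coercivity of a(·,·) on H^1_0(1, 7/2) means a(u, u) ≥ α ||u||_{H^1}² for every u ∈ H^1_0.
The interval has length L = 5/2, and Poincaré/coercivity depend only on L. Here a(u, u) = ∫(u')² + (0)·∫u².
Here c = 0, so a(u,u) = ∫(u')² alone. The condition a(u,u) ≥ α||u||_{H^1}² reads (1−α)∫(u')² ≥ (α−c)∫u². Any admissible α is ≤ 1 (rapidly oscillating u have ∫u²/∫(u')² → 0), and α = 1 would force 0 ≥ (1−c)∫u², impossible since c < 1; so 1−α > 0. By the sharp Poincaré inequality on H^1_0 of an interval of length L, ∫(u')² ≥ (π/L)²∫u² with equality for the first sine mode sin(π(x−x₀)/L) (x₀ the left endpoint), so the inequality holds for all u iff (1−α)(π/L)² ≥ α − c, i.e. α ≤ ((π/L)² + c)/((π/L)² + 1) = (1 + c(L/π)²)/(1 + (L/π)²). (Direct route, valid since c ≤ 0: Poincaré gives c∫u² ≥ c(L/π)²∫(u')², so a(u,u) ≥ (1 + c(L/π)²)∫(u')², while ||u||_{H^1}² ≤ (1 + (L/π)²)∫(u')²; dividing yields the same α.) With (π/L)² = 4*π^2/25 and c = 0, the largest admissible constant is α = ((π/L)² + c)/((π/L)² + 1).
Simplifying, α = 4*π^2/(25 + 4*π^2).


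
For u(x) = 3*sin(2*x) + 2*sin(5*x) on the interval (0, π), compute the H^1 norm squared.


||u||_{H^1(0,π)}^2 = 149*π/2

u'(x) = 6*cos(2*x) + 10*cos(5*x).
Expand u² and (u')² and integrate term by term on (0, π), using: for integers n ≥ 1, ∫_0^π sin²(nx) dx = ∫_0^π cos²(nx) dx = π/2; for n ≠ n', ∫_0^π sin(nx)sin(n'x) dx = ∫_0^π cos(nx)cos(n'x) dx = 0; and by product-to-sum, ∫_0^π sin(nx)cos(n'x) dx = ½∫_0^π [sin((n+n')x) + sin((n−n')x)] dx, which is 0 when n+n' is even and 2n/(n²−n'²) when n+n' is odd (it need not vanish on (0, π)).
  u² squared terms: (2)²·∫sin(5x)² dx = 4·π/2 = 2*π;  (3)²·∫sin(2x)² dx = 9·π/2 = 9*π/2.
  u² cross terms: 2·(2)·(3)·∫sin(5x)·sin(2x) dx = 12·(0) = 0.
  So ∫_0^π u² dx = 2*π + 9*π/2 + 0 = 13*π/2.
  (u')² squared terms: (6)²·∫cos(2x)² dx = 36·π/2 = 18*π;  (10)²·∫cos(5x)² dx = 100·π/2 = 50*π.
  (u')² cross terms: 2·(6)·(10)·∫cos(2x)·cos(5x) dx = 120·(0) = 0.
  So ∫_0^π (u')² dx = 18*π + 50*π + 0 = 68*π.
||u||_{H^1}^2 = (13*π/2) + (68*π) = 149*π/2.


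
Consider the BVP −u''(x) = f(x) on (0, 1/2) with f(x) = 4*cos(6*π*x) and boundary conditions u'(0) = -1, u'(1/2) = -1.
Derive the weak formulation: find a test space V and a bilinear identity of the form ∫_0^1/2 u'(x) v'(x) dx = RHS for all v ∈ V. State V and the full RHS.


V = H^1(0, 1/2) (v unrestricted at boundary; u is determined up to an additive constant); weak form: ∫_0^1/2 u'v' dx = ∫_0^1/2 (4*cos(6*π*x)) v dx − v(1/2) + v(0) for all v ∈ V.

Multiply both sides by a test function v and integrate from 0 to 1/2:
  ∫_0^1/2 −u''(x) v(x) dx = ∫_0^1/2 f(x) v(x) dx.
Integrate the LHS by parts once:
  ∫_0^1/2 −u'' v dx = −[u'(x) v(x)]_0^1/2 + ∫_0^1/2 u'(x) v'(x) dx.
Thus ∫_0^1/2 u'(x) v'(x) dx = ∫_0^1/2 f(x) v(x) dx + [u'(x) v(x)]_0^1/2.
Choose V so that boundary terms are either known or forced to vanish.
u has inhomogeneous Neumann u'(0) = -1, u'(1/2) = -1. [u' v]_0^1/2 = (-1)·v(1/2) − (-1)·v(0) = − v(1/2) + v(0). Take V = H^1(0, 1/2); boundary term becomes part of RHS.
Weak formulation: find u (satisfying any essential BC) such that ∫_0^1/2 u'(x) v'(x) dx = ∫_0^1/2 f v dx − v(1/2) + v(0) for all v ∈ V (Neumann data are natural BCs: they enter the RHS as boundary terms).
Substituting f(x) = 4*cos(6*π*x), the right-hand side is ∫_0^1/2 (4*cos(6*π*x)) v dx − v(1/2) + v(0).
Compatibility check (pure Neumann): taking v ≡ 1 ∈ V gives 0 = ∫_0^1/2 f dx + (-1) − (-1), i.e. ∫_0^1/2 f dx must equal u'(0) − u'(1/2) = 0. Indeed ∫_0^1/2 (4*cos(6*π*x)) dx = 0, so the data are compatible. The solution is then unique only up to an additive constant (fix it e.g. by requiring ∫_0^1/2 u dx = 0).


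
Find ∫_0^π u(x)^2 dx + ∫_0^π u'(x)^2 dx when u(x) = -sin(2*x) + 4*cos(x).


||u||_{H^1(0,π)}^2 = -64/3 + 37*π/2

u'(x) = -4*sin(x) - 2*cos(2*x).
Expand u² and (u')² and integrate term by term on (0, π), using: for integers n ≥ 1, ∫_0^π sin²(nx) dx = ∫_0^π cos²(nx) dx = π/2; for n ≠ n', ∫_0^π sin(nx)sin(n'x) dx = ∫_0^π cos(nx)cos(n'x) dx = 0; and by product-to-sum, ∫_0^π sin(nx)cos(n'x) dx = ½∫_0^π [sin((n+n')x) + sin((n−n')x)] dx, which is 0 when n+n' is even and 2n/(n²−n'²) when n+n' is odd (it need not vanish on (0, π)).
  u² squared terms: (-1)²·∫sin(2x)² dx = 1·π/2 = π/2;  (4)²·∫cos(x)² dx = 16·π/2 = 8*π.
  u² cross terms: 2·(-1)·(4)·∫sin(2x)·cos(x) dx = -8·(4/3) = -32/3.
  So ∫_0^π u² dx = π/2 + 8*π − 32/3 = -32/3 + 17*π/2.
  (u')² squared terms: (-4)²·∫sin(x)² dx = 16·π/2 = 8*π;  (-2)²·∫cos(2x)² dx = 4·π/2 = 2*π.
  (u')² cross terms: 2·(-4)·(-2)·∫sin(x)·cos(2x) dx = 16·(-2/3) = -32/3.
  So ∫_0^π (u')² dx = 8*π + 2*π − 32/3 = -32/3 + 10*π.
||u||_{H^1}^2 = (-32/3 + 17*π/2) + (-32/3 + 10*π) = -64/3 + 37*π/2.


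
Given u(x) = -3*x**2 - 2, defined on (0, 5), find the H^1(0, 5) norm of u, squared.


||u||_{H^1}^2 = 7645

The H^1 norm (squared) on an interval (0, L) is
  ||u||_{H^1}^2 = ∫_0^L u(x)^2 dx + ∫_0^L u'(x)^2 dx.
Compute u'(x) = -6*x.
Then u(x)^2 = 9*x**4 + 12*x**2 + 4 and u'(x)^2 = 36*x**2.
Integrate each monomial from 0 to 5 using ∫_0^5 c·x^n dx = c·5^(n+1)/(n+1):
  ∫_0^5 u(x)^2 dx = ∫_0^5 (9*x^4 + 12*x^2 + 4) dx. Term by term:
    ∫_0^5 9*x^4 dx = 5625;  ∫_0^5 12*x^2 dx = 500;  ∫_0^5 4 dx = 20.
  Sum: 5625 + 500 + 20 = 6145.
  ∫_0^5 u'(x)^2 dx = ∫_0^5 (36*x^2) dx. Term by term:
    ∫_0^5 36*x^2 dx = 1500.
Adding: ||u||_{H^1}^2 = 6145 + 1500 = 7645.


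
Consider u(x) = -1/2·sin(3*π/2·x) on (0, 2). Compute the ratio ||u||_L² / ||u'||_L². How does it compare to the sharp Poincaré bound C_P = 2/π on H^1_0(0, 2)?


||u||_L² / ||u'||_L² = 2/(3*π) < C_P = 2/π.

u(x) = -1/2·sin(3*π/2·x), so u'(x) = -3*π*cos(3*π*x/2)/4.
Writing u(x) = A·sin(kπx/L) with A = -1/2 and k = 3, use ∫_0^L sin²(kπx/L) dx = L/2 and ∫_0^L cos²(kπx/L) dx = L/2.
u² = 1/4·sin²(3*π/2·x) and (u')² = 9*π^2/16·cos²(3*π/2·x), and each of sin², cos² integrates to L/2 = 1 over (0, 2).
∫_0^2 u² dx = 1/4, so ||u||_L² = 1/2.
∫_0^2 (u')² dx = 9*π^2/16, so ||u'||_L² = 3*π/4.
Ratio ||u||_L² / ||u'||_L² = 2/(3*π).
Sharp Poincaré constant on H^1_0(0, 2) is C_P = L/π = 2/π, achieved by sin(π/2·x).
This is the k = 3 harmonic; the ratio L/(kπ) is strictly less than C_P = L/π, consistent with the sharp inequality ||u||_L² ≤ C_P ||u'||_L².


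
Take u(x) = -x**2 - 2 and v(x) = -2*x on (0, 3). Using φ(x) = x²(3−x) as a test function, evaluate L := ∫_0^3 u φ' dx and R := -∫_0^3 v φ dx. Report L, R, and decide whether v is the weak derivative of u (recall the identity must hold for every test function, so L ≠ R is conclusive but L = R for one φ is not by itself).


LHS = 243/10, RHS = 243/10. Yes, v = u' weakly.

u(x) = -x**2 - 2, classical derivative u'(x) = -2*x.
φ(x) = x²(3−x), so φ'(x) = 3*x*(2 - x).
Note φ(0) = φ(3) = 0, so the boundary term u·φ vanishes.
LHS = ∫_0^3 u(x) φ'(x) dx = ∫_0^3 (3*x^4 - 6*x^3 + 6*x^2 - 12*x) dx. Term by term:
  ∫_0^3 3*x^4 dx = 729/5;  ∫_0^3 -6*x^3 dx = -243/2;  ∫_0^3 6*x^2 dx = 54;
  ∫_0^3 -12*x dx = -54.
Sum: 729/5 − 243/2 + 54 − 54 = 243/10.
So LHS = 243/10.
∫_0^3 v(x) φ(x) dx = ∫_0^3 (2*x^4 - 6*x^3) dx. Term by term:
  ∫_0^3 2*x^4 dx = 486/5;  ∫_0^3 -6*x^3 dx = -243/2.
Sum: 486/5 − 243/2 = -243/10.
So RHS = -∫_0^3 v(x) φ(x) dx = 243/10.
LHS = RHS, so the identity holds for this test φ.
Moreover u is smooth here and v(x) = u'(x) = -2*x pointwise, so the identity holds for every test function. Hence v is the weak derivative of u.


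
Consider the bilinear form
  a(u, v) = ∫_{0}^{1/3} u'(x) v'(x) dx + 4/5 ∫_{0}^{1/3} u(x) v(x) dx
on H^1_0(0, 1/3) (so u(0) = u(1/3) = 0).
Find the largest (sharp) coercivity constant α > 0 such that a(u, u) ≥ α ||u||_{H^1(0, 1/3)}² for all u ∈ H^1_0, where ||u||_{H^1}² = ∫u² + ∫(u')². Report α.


α = (4 + 45*π^2)/(5*(1 + 9*π^2))

Coercivity of a(·,·) on H^1_0(0, 1/3) means a(u, u) ≥ α ||u||_{H^1}² for every u ∈ H^1_0.
The interval has length L = 1/3, and Poincaré/coercivity depend only on L. Here a(u, u) = ∫(u')² + (4/5)·∫u².
Here 0 < c = 4/5 < 1. The condition a(u,u) ≥ α||u||_{H^1}² reads (1−α)∫(u')² ≥ (α−c)∫u². Any admissible α is ≤ 1 (rapidly oscillating u have ∫u²/∫(u')² → 0), and α = 1 would force 0 ≥ (1−c)∫u², impossible since c < 1; so 1−α > 0. By the sharp Poincaré inequality on H^1_0 of an interval of length L, ∫(u')² ≥ (π/L)²∫u² with equality for the first sine mode sin(π(x−x₀)/L) (x₀ the left endpoint), so the inequality holds for all u iff (1−α)(π/L)² ≥ α − c, i.e. α ≤ ((π/L)² + c)/((π/L)² + 1) = (1 + c(L/π)²)/(1 + (L/π)²). With (π/L)² = 9*π^2 and c = 4/5, the largest admissible constant is α = ((π/L)² + c)/((π/L)² + 1).
Simplifying, α = (4 + 45*π^2)/(5*(1 + 9*π^2)).


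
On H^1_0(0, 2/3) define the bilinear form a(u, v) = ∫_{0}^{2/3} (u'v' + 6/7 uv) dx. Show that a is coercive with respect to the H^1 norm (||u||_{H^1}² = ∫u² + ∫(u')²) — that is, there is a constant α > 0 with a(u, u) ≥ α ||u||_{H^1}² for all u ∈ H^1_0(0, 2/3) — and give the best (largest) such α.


α = 3*(8 + 21*π^2)/(7*(4 + 9*π^2))

Coercivity of a(·,·) on H^1_0(0, 2/3) means a(u, u) ≥ α ||u||_{H^1}² for every u ∈ H^1_0.
The interval has length L = 2/3, and Poincaré/coercivity depend only on L. Here a(u, u) = ∫(u')² + (6/7)·∫u².
Here 0 < c = 6/7 < 1. The condition a(u,u) ≥ α||u||_{H^1}² reads (1−α)∫(u')² ≥ (α−c)∫u². Any admissible α is ≤ 1 (rapidly oscillating u have ∫u²/∫(u')² → 0), and α = 1 would force 0 ≥ (1−c)∫u², impossible since c < 1; so 1−α > 0. By the sharp Poincaré inequality on H^1_0 of an interval of length L, ∫(u')² ≥ (π/L)²∫u² with equality for the first sine mode sin(π(x−x₀)/L) (x₀ the left endpoint), so the inequality holds for all u iff (1−α)(π/L)² ≥ α − c, i.e. α ≤ ((π/L)² + c)/((π/L)² + 1) = (1 + c(L/π)²)/(1 + (L/π)²). With (π/L)² = 9*π^2/4 and c = 6/7, the largest admissible constant is α = ((π/L)² + c)/((π/L)² + 1).
Simplifying, α = 3*(8 + 21*π^2)/(7*(4 + 9*π^2)).


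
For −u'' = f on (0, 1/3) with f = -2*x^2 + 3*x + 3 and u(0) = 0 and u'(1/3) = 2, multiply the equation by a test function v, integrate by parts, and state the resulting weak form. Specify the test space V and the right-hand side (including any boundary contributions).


V = {v ∈ H^1(0, 1/3) : v(0) = 0} (test functions vanish at x = 0 where u is specified); weak form: ∫_0^1/3 u'v' dx = ∫_0^1/3 (-2*x^2 + 3*x + 3) v dx + 2·v(1/3) for all v ∈ V.

Multiply both sides by a test function v and integrate from 0 to 1/3:
  ∫_0^1/3 −u''(x) v(x) dx = ∫_0^1/3 f(x) v(x) dx.
Integrate the LHS by parts once:
  ∫_0^1/3 −u'' v dx = −[u'(x) v(x)]_0^1/3 + ∫_0^1/3 u'(x) v'(x) dx.
Thus ∫_0^1/3 u'(x) v'(x) dx = ∫_0^1/3 f(x) v(x) dx + [u'(x) v(x)]_0^1/3.
Choose V so that boundary terms are either known or forced to vanish.
Mixed BC: u(0) = 0 (Dirichlet) and u'(1/3) = 2 (Neumann). Define V = {v ∈ H^1(0, 1/3) : v(0) = 0}. Then [u' v]_0^1/3 = u'(1/3)·v(1/3) − u'(0)·0 = 2·v(1/3).
Weak formulation: find u (satisfying any essential BC) such that ∫_0^1/3 u'(x) v'(x) dx = ∫_0^1/3 f v dx + 2·v(1/3) for all v ∈ V (Dirichlet at 0 absorbed into V; Neumann datum at x = 1/3 contributes the boundary term).
Substituting f(x) = -2*x^2 + 3*x + 3, the right-hand side is ∫_0^1/3 (-2*x^2 + 3*x + 3) v dx + 2·v(1/3).


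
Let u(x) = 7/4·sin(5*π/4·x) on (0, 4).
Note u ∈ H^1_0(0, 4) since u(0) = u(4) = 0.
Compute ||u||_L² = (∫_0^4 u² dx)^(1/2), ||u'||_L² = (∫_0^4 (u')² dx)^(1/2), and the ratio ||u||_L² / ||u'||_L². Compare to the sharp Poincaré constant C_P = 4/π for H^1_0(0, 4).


||u||_L² / ||u'||_L² = 4/(5*π) < C_P = 4/π.

u(x) = 7/4·sin(5*π/4·x), so u'(x) = 35*π*cos(5*π*x/4)/16.
Writing u(x) = A·sin(kπx/L) with A = 7/4 and k = 5, use ∫_0^L sin²(kπx/L) dx = L/2 and ∫_0^L cos²(kπx/L) dx = L/2.
u² = 49/16·sin²(5*π/4·x) and (u')² = 1225*π^2/256·cos²(5*π/4·x), and each of sin², cos² integrates to L/2 = 2 over (0, 4).
∫_0^4 u² dx = 49/8, so ||u||_L² = 7*sqrt(2)/4.
∫_0^4 (u')² dx = 1225*π^2/128, so ||u'||_L² = 35*sqrt(2)*π/16.
Ratio ||u||_L² / ||u'||_L² = 4/(5*π).
Sharp Poincaré constant on H^1_0(0, 4) is C_P = L/π = 4/π, achieved by sin(π/4·x).
This is the k = 5 harmonic; the ratio L/(kπ) is strictly less than C_P = L/π, consistent with the sharp inequality ||u||_L² ≤ C_P ||u'||_L².


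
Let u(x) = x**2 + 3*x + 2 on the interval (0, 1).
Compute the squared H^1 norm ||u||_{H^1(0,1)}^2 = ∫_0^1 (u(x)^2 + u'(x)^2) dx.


||u||_{H^1}^2 = 971/30

The H^1 norm (squared) on an interval (0, L) is
  ||u||_{H^1}^2 = ∫_0^L u(x)^2 dx + ∫_0^L u'(x)^2 dx.
Compute u'(x) = 2*x + 3.
Then u(x)^2 = x**4 + 6*x**3 + 13*x**2 + 12*x + 4 and u'(x)^2 = 4*x**2 + 12*x + 9.
Integrate each monomial from 0 to 1 using ∫_0^1 c·x^n dx = c·1^(n+1)/(n+1):
  ∫_0^1 u(x)^2 dx = ∫_0^1 (x^4 + 6*x^3 + 13*x^2 + 12*x + 4) dx. Term by term:
    ∫_0^1 x^4 dx = 1/5;  ∫_0^1 6*x^3 dx = 3/2;  ∫_0^1 13*x^2 dx = 13/3;
    ∫_0^1 12*x dx = 6;  ∫_0^1 4 dx = 4.
  Sum: 1/5 + 3/2 + 13/3 + 6 + 4 = 481/30.
  ∫_0^1 u'(x)^2 dx = ∫_0^1 (4*x^2 + 12*x + 9) dx. Term by term:
    ∫_0^1 4*x^2 dx = 4/3;  ∫_0^1 12*x dx = 6;  ∫_0^1 9 dx = 9.
  Sum: 4/3 + 6 + 9 = 49/3.
Adding: ||u||_{H^1}^2 = 481/30 + 49/3 = 971/30.


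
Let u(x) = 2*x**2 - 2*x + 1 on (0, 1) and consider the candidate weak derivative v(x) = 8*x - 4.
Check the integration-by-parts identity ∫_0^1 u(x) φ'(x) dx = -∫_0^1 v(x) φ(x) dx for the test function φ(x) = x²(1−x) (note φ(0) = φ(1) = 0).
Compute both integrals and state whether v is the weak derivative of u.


LHS = -1/30, RHS = -1/15. No, v is not the weak derivative of u.

u(x) = 2*x**2 - 2*x + 1, classical derivative u'(x) = 4*x - 2.
φ(x) = x²(1−x), so φ'(x) = x*(2 - 3*x).
Note φ(0) = φ(1) = 0, so the boundary term u·φ vanishes.
LHS = ∫_0^1 u(x) φ'(x) dx = ∫_0^1 (-6*x^4 + 10*x^3 - 7*x^2 + 2*x) dx. Term by term:
  ∫_0^1 -6*x^4 dx = -6/5;  ∫_0^1 10*x^3 dx = 5/2;  ∫_0^1 -7*x^2 dx = -7/3;
  ∫_0^1 2*x dx = 1.
Sum: -6/5 + 5/2 − 7/3 + 1 = -1/30.
So LHS = -1/30.
∫_0^1 v(x) φ(x) dx = ∫_0^1 (-8*x^4 + 12*x^3 - 4*x^2) dx. Term by term:
  ∫_0^1 -8*x^4 dx = -8/5;  ∫_0^1 12*x^3 dx = 3;  ∫_0^1 -4*x^2 dx = -4/3.
Sum: -8/5 + 3 − 4/3 = 1/15.
So RHS = -∫_0^1 v(x) φ(x) dx = -1/15.
LHS − RHS = 1/30 ≠ 0, so the identity fails.
(For a valid weak derivative the identity must hold for EVERY test function, in particular this one. The failure shows v is NOT the weak derivative of u.)
Correct weak derivative would be u'(x) = 4*x - 2.


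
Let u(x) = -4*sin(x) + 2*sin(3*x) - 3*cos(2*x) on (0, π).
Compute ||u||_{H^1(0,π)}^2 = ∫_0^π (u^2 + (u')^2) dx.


||u||_{H^1(0,π)}^2 = -152 + 117*π/2

u'(x) = 6*sin(2*x) - 4*cos(x) + 6*cos(3*x).
Expand u² and (u')² and integrate term by term on (0, π), using: for integers n ≥ 1, ∫_0^π sin²(nx) dx = ∫_0^π cos²(nx) dx = π/2; for n ≠ n', ∫_0^π sin(nx)sin(n'x) dx = ∫_0^π cos(nx)cos(n'x) dx = 0; and by product-to-sum, ∫_0^π sin(nx)cos(n'x) dx = ½∫_0^π [sin((n+n')x) + sin((n−n')x)] dx, which is 0 when n+n' is even and 2n/(n²−n'²) when n+n' is odd (it need not vanish on (0, π)).
  u² squared terms: (-4)²·∫sin(x)² dx = 16·π/2 = 8*π;  (-3)²·∫cos(2x)² dx = 9·π/2 = 9*π/2;  (2)²·∫sin(3x)² dx = 4·π/2 = 2*π.
  u² cross terms: 2·(-4)·(-3)·∫sin(x)·cos(2x) dx = 24·(-2/3) = -16;  2·(-4)·(2)·∫sin(x)·sin(3x) dx = -16·(0) = 0;  2·(-3)·(2)·∫cos(2x)·sin(3x) dx = -12·(6/5) = -72/5.
  So ∫_0^π u² dx = 8*π + 9*π/2 + 2*π − 16 + 0 − 72/5 = -152/5 + 29*π/2.
  (u')² squared terms: (-4)²·∫cos(x)² dx = 16·π/2 = 8*π;  (6)²·∫cos(3x)² dx = 36·π/2 = 18*π;  (6)²·∫sin(2x)² dx = 36·π/2 = 18*π.
  (u')² cross terms: 2·(-4)·(6)·∫cos(x)·cos(3x) dx = -48·(0) = 0;  2·(-4)·(6)·∫cos(x)·sin(2x) dx = -48·(4/3) = -64;  2·(6)·(6)·∫cos(3x)·sin(2x) dx = 72·(-4/5) = -288/5.
  So ∫_0^π (u')² dx = 8*π + 18*π + 18*π + 0 − 64 − 288/5 = -608/5 + 44*π.
||u||_{H^1}^2 = (-152/5 + 29*π/2) + (-608/5 + 44*π) = -152 + 117*π/2.


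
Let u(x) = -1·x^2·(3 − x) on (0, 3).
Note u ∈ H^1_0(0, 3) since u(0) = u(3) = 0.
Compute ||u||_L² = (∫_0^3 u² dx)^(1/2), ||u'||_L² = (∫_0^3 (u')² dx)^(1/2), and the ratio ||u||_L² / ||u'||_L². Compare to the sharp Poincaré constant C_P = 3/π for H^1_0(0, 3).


||u||_L² / ||u'||_L² = 3*sqrt(14)/14 < C_P = 3/π.

u(x) = -1·x^2·(3 − x), so u'(x) = 3*x*(x - 2).
u(x) = -1·x^2·(3 − x) vanishes at x = 0 and x = 3, so u ∈ H^1_0(0, 3). Differentiate via the product rule and integrate the resulting polynomials term by term.
  ∫_0^3 u² dx = ∫_0^3 (x^6 - 6*x^5 + 9*x^4) dx. Term by term:
    ∫_0^3 x^6 dx = 2187/7;  ∫_0^3 -6*x^5 dx = -729;  ∫_0^3 9*x^4 dx = 2187/5.
  Sum: 2187/7 − 729 + 2187/5 = 729/35.
  ∫_0^3 (u')² dx = ∫_0^3 (9*x^4 - 36*x^3 + 36*x^2) dx. Term by term:
    ∫_0^3 9*x^4 dx = 2187/5;  ∫_0^3 -36*x^3 dx = -729;  ∫_0^3 36*x^2 dx = 324.
  Sum: 2187/5 − 729 + 324 = 162/5.
∫_0^3 u² dx = 729/35, so ||u||_L² = 27*sqrt(35)/35.
∫_0^3 (u')² dx = 162/5, so ||u'||_L² = 9*sqrt(10)/5.
Ratio ||u||_L² / ||u'||_L² = 3*sqrt(14)/14.
Sharp Poincaré constant on H^1_0(0, 3) is C_P = L/π = 3/π, achieved by sin(π/3·x).
A polynomial bump cannot attain the sharp Poincaré constant (only the first sine eigenfunction does), so the ratio is strictly less than C_P, consistent with ||u||_L² ≤ C_P ||u'||_L².


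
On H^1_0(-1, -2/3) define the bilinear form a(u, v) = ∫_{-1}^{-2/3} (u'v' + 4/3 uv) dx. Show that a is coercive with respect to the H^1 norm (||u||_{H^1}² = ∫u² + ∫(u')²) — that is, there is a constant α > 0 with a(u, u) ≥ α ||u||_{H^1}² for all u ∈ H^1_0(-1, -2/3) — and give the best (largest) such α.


α = 1

Coercivity of a(·,·) on H^1_0(-1, -2/3) means a(u, u) ≥ α ||u||_{H^1}² for every u ∈ H^1_0.
The interval has length L = 1/3, and Poincaré/coercivity depend only on L. Here a(u, u) = ∫(u')² + (4/3)·∫u².
Here c = 4/3 ≥ 1, so a(u,u) = ∫(u')² + c∫u² ≥ ∫(u')² + ∫u² = ||u||_{H^1}², i.e. α = 1 works. No larger α is possible: a(u,u) ≥ α||u||_{H^1}² means (1−α)∫(u')² ≥ (α−c)∫u², and for the modes u_n = sin(nπ(x−x₀)/L) (x₀ the left endpoint) one has ∫u_n²/∫(u_n')² = (L/(nπ))² → 0, so a(u_n,u_n)/||u_n||_{H^1}² → 1. Hence the optimal constant is α = 1.
Therefore α = 1.


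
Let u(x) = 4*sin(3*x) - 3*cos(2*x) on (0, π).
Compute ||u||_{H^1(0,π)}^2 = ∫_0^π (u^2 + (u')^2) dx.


||u||_{H^1(0,π)}^2 = -144 + 205*π/2

u'(x) = 6*sin(2*x) + 12*cos(3*x).
Expand u² and (u')² and integrate term by term on (0, π), using: for integers n ≥ 1, ∫_0^π sin²(nx) dx = ∫_0^π cos²(nx) dx = π/2; for n ≠ n', ∫_0^π sin(nx)sin(n'x) dx = ∫_0^π cos(nx)cos(n'x) dx = 0; and by product-to-sum, ∫_0^π sin(nx)cos(n'x) dx = ½∫_0^π [sin((n+n')x) + sin((n−n')x)] dx, which is 0 when n+n' is even and 2n/(n²−n'²) when n+n' is odd (it need not vanish on (0, π)).
  u² squared terms: (-3)²·∫cos(2x)² dx = 9·π/2 = 9*π/2;  (4)²·∫sin(3x)² dx = 16·π/2 = 8*π.
  u² cross terms: 2·(-3)·(4)·∫cos(2x)·sin(3x) dx = -24·(6/5) = -144/5.
  So ∫_0^π u² dx = 9*π/2 + 8*π − 144/5 = -144/5 + 25*π/2.
  (u')² squared terms: (6)²·∫sin(2x)² dx = 36·π/2 = 18*π;  (12)²·∫cos(3x)² dx = 144·π/2 = 72*π.
  (u')² cross terms: 2·(6)·(12)·∫sin(2x)·cos(3x) dx = 144·(-4/5) = -576/5.
  So ∫_0^π (u')² dx = 18*π + 72*π − 576/5 = -576/5 + 90*π.
||u||_{H^1}^2 = (-144/5 + 25*π/2) + (-576/5 + 90*π) = -144 + 205*π/2.


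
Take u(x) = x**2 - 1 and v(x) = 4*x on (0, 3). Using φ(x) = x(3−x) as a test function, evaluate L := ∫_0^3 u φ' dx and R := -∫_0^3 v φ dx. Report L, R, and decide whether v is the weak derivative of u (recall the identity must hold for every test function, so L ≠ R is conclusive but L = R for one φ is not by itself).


LHS = -27/2, RHS = -27. No, v is not the weak derivative of u.

u(x) = x**2 - 1, classical derivative u'(x) = 2*x.
φ(x) = x(3−x), so φ'(x) = 3 - 2*x.
Note φ(0) = φ(3) = 0, so the boundary term u·φ vanishes.
LHS = ∫_0^3 u(x) φ'(x) dx = ∫_0^3 (-2*x^3 + 3*x^2 + 2*x - 3) dx. Term by term:
  ∫_0^3 -2*x^3 dx = -81/2;  ∫_0^3 3*x^2 dx = 27;  ∫_0^3 2*x dx = 9;
  ∫_0^3 -3 dx = -9.
Sum: -81/2 + 27 + 9 − 9 = -27/2.
So LHS = -27/2.
∫_0^3 v(x) φ(x) dx = ∫_0^3 (-4*x^3 + 12*x^2) dx. Term by term:
  ∫_0^3 -4*x^3 dx = -81;  ∫_0^3 12*x^2 dx = 108.
Sum: -81 + 108 = 27.
So RHS = -∫_0^3 v(x) φ(x) dx = -27.
LHS − RHS = 27/2 ≠ 0, so the identity fails.
(For a valid weak derivative the identity must hold for EVERY test function, in particular this one. The failure shows v is NOT the weak derivative of u.)
Correct weak derivative would be u'(x) = 2*x.


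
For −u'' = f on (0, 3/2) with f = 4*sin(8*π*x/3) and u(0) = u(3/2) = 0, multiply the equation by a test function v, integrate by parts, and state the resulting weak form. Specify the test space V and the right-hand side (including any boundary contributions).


V = H^1_0(0, 3/2) (so v(0) = v(3/2) = 0); weak form: ∫_0^3/2 u'v' dx = ∫_0^3/2 (4*sin(8*π*x/3)) v dx for all v ∈ V.

Multiply both sides by a test function v and integrate from 0 to 3/2:
  ∫_0^3/2 −u''(x) v(x) dx = ∫_0^3/2 f(x) v(x) dx.
Integrate the LHS by parts once:
  ∫_0^3/2 −u'' v dx = −[u'(x) v(x)]_0^3/2 + ∫_0^3/2 u'(x) v'(x) dx.
Thus ∫_0^3/2 u'(x) v'(x) dx = ∫_0^3/2 f(x) v(x) dx + [u'(x) v(x)]_0^3/2.
Choose V so that boundary terms are either known or forced to vanish.
u is Dirichlet: u(0) = u(3/2) = 0. Let V = H^1_0(0, 3/2); then v(0) = v(3/2) = 0, and [u' v]_0^3/2 = 0.
Weak formulation: find u (satisfying any essential BC) such that ∫_0^3/2 u'(x) v'(x) dx = ∫_0^3/2 f v dx for all v ∈ V.
Substituting f(x) = 4*sin(8*π*x/3), the right-hand side is ∫_0^3/2 (4*sin(8*π*x/3)) v dx.


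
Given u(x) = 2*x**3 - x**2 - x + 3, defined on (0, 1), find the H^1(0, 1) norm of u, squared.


||u||_{H^1}^2 = 607/70

The H^1 norm (squared) on an interval (0, L) is
  ||u||_{H^1}^2 = ∫_0^L u(x)^2 dx + ∫_0^L u'(x)^2 dx.
Compute u'(x) = 6*x**2 - 2*x - 1.
Then u(x)^2 = 4*x**6 - 4*x**5 - 3*x**4 + 14*x**3 - 5*x**2 - 6*x + 9 and u'(x)^2 = 36*x**4 - 24*x**3 - 8*x**2 + 4*x + 1.
Integrate each monomial from 0 to 1 using ∫_0^1 c·x^n dx = c·1^(n+1)/(n+1):
  ∫_0^1 u(x)^2 dx = ∫_0^1 (4*x^6 - 4*x^5 - 3*x^4 + 14*x^3 - 5*x^2 - 6*x + 9) dx. Term by term:
    ∫_0^1 4*x^6 dx = 4/7;  ∫_0^1 -4*x^5 dx = -2/3;  ∫_0^1 -3*x^4 dx = -3/5;
    ∫_0^1 14*x^3 dx = 7/2;  ∫_0^1 -5*x^2 dx = -5/3;  ∫_0^1 -6*x dx = -3;
    ∫_0^1 9 dx = 9.
  Sum: 4/7 − 2/3 − 3/5 + 7/2 − 5/3 − 3 + 9 = 1499/210.
  ∫_0^1 u'(x)^2 dx = ∫_0^1 (36*x^4 - 24*x^3 - 8*x^2 + 4*x + 1) dx. Term by term:
    ∫_0^1 36*x^4 dx = 36/5;  ∫_0^1 -24*x^3 dx = -6;  ∫_0^1 -8*x^2 dx = -8/3;
    ∫_0^1 4*x dx = 2;  ∫_0^1 1 dx = 1.
  Sum: 36/5 − 6 − 8/3 + 2 + 1 = 23/15.
Adding: ||u||_{H^1}^2 = 1499/210 + 23/15 = 607/70.


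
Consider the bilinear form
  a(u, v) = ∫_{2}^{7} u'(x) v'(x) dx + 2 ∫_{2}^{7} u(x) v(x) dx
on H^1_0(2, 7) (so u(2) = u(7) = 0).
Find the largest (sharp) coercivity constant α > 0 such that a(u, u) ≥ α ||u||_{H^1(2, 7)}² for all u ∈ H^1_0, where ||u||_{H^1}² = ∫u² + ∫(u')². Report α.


α = 1

Coercivity of a(·,·) on H^1_0(2, 7) means a(u, u) ≥ α ||u||_{H^1}² for every u ∈ H^1_0.
The interval has length L = 5, and Poincaré/coercivity depend only on L. Here a(u, u) = ∫(u')² + (2)·∫u².
Here c = 2 ≥ 1, so a(u,u) = ∫(u')² + c∫u² ≥ ∫(u')² + ∫u² = ||u||_{H^1}², i.e. α = 1 works. No larger α is possible: a(u,u) ≥ α||u||_{H^1}² means (1−α)∫(u')² ≥ (α−c)∫u², and for the modes u_n = sin(nπ(x−x₀)/L) (x₀ the left endpoint) one has ∫u_n²/∫(u_n')² = (L/(nπ))² → 0, so a(u_n,u_n)/||u_n||_{H^1}² → 1. Hence the optimal constant is α = 1.
Therefore α = 1.


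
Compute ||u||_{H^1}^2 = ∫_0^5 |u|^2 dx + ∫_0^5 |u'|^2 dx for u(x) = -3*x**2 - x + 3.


||u||_{H^1}^2 = 44875/6

The H^1 norm (squared) on an interval (0, L) is
  ||u||_{H^1}^2 = ∫_0^L u(x)^2 dx + ∫_0^L u'(x)^2 dx.
Compute u'(x) = -6*x - 1.
Then u(x)^2 = 9*x**4 + 6*x**3 - 17*x**2 - 6*x + 9 and u'(x)^2 = 36*x**2 + 12*x + 1.
Integrate each monomial from 0 to 5 using ∫_0^5 c·x^n dx = c·5^(n+1)/(n+1):
  ∫_0^5 u(x)^2 dx = ∫_0^5 (9*x^4 + 6*x^3 - 17*x^2 - 6*x + 9) dx. Term by term:
    ∫_0^5 9*x^4 dx = 5625;  ∫_0^5 6*x^3 dx = 1875/2;  ∫_0^5 -17*x^2 dx = -2125/3;
    ∫_0^5 -6*x dx = -75;  ∫_0^5 9 dx = 45.
  Sum: 5625 + 1875/2 − 2125/3 − 75 + 45 = 34945/6.
  ∫_0^5 u'(x)^2 dx = ∫_0^5 (36*x^2 + 12*x + 1) dx. Term by term:
    ∫_0^5 36*x^2 dx = 1500;  ∫_0^5 12*x dx = 150;  ∫_0^5 1 dx = 5.
  Sum: 1500 + 150 + 5 = 1655.
Adding: ||u||_{H^1}^2 = 34945/6 + 1655 = 44875/6.


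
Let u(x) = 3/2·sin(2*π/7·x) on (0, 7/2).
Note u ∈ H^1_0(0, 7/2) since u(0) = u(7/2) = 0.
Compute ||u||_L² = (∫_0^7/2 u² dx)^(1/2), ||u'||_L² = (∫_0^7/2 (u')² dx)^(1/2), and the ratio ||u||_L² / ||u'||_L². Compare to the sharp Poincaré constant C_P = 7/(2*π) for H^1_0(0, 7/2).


||u||_L² / ||u'||_L² = 7/(2*π) = C_P.

u(x) = 3/2·sin(2*π/7·x), so u'(x) = 3*π*cos(2*π*x/7)/7.
Writing u(x) = A·sin(kπx/L) with A = 3/2 and k = 1, use ∫_0^L sin²(kπx/L) dx = L/2 and ∫_0^L cos²(kπx/L) dx = L/2.
u² = 9/4·sin²(2*π/7·x) and (u')² = 9*π^2/49·cos²(2*π/7·x), and each of sin², cos² integrates to L/2 = 7/4 over (0, 7/2).
∫_0^7/2 u² dx = 63/16, so ||u||_L² = 3*sqrt(7)/4.
∫_0^7/2 (u')² dx = 9*π^2/28, so ||u'||_L² = 3*sqrt(7)*π/14.
Ratio ||u||_L² / ||u'||_L² = 7/(2*π).
Sharp Poincaré constant on H^1_0(0, 7/2) is C_P = L/π = 7/(2*π), achieved by sin(2*π/7·x).
This is the k = 1 eigenfunction (up to amplitude), so the ratio equals the sharp Poincaré constant exactly.


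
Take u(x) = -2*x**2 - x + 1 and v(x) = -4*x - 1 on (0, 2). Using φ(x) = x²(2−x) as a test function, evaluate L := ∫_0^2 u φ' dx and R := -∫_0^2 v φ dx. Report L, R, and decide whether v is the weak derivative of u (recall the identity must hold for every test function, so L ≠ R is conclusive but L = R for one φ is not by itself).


LHS = 116/15, RHS = 116/15. Yes, v = u' weakly.

u(x) = -2*x**2 - x + 1, classical derivative u'(x) = -4*x - 1.
φ(x) = x²(2−x), so φ'(x) = x*(4 - 3*x).
Note φ(0) = φ(2) = 0, so the boundary term u·φ vanishes.
LHS = ∫_0^2 u(x) φ'(x) dx = ∫_0^2 (6*x^4 - 5*x^3 - 7*x^2 + 4*x) dx. Term by term:
  ∫_0^2 6*x^4 dx = 192/5;  ∫_0^2 -5*x^3 dx = -20;  ∫_0^2 -7*x^2 dx = -56/3;
  ∫_0^2 4*x dx = 8.
Sum: 192/5 − 20 − 56/3 + 8 = 116/15.
So LHS = 116/15.
∫_0^2 v(x) φ(x) dx = ∫_0^2 (4*x^4 - 7*x^3 - 2*x^2) dx. Term by term:
  ∫_0^2 4*x^4 dx = 128/5;  ∫_0^2 -7*x^3 dx = -28;  ∫_0^2 -2*x^2 dx = -16/3.
Sum: 128/5 − 28 − 16/3 = -116/15.
So RHS = -∫_0^2 v(x) φ(x) dx = 116/15.
LHS = RHS, so the identity holds for this test φ.
Moreover u is smooth here and v(x) = u'(x) = -4*x - 1 pointwise, so the identity holds for every test function. Hence v is the weak derivative of u.


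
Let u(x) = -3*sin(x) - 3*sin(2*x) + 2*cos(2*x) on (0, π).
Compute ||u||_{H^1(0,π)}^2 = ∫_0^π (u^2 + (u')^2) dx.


||u||_{H^1(0,π)}^2 = 40 + 83*π/2

u'(x) = -4*sin(2*x) - 3*cos(x) - 6*cos(2*x).
Expand u² and (u')² and integrate term by term on (0, π), using: for integers n ≥ 1, ∫_0^π sin²(nx) dx = ∫_0^π cos²(nx) dx = π/2; for n ≠ n', ∫_0^π sin(nx)sin(n'x) dx = ∫_0^π cos(nx)cos(n'x) dx = 0; and by product-to-sum, ∫_0^π sin(nx)cos(n'x) dx = ½∫_0^π [sin((n+n')x) + sin((n−n')x)] dx, which is 0 when n+n' is even and 2n/(n²−n'²) when n+n' is odd (it need not vanish on (0, π)).
  u² squared terms: (-3)²·∫sin(x)² dx = 9·π/2 = 9*π/2;  (-3)²·∫sin(2x)² dx = 9·π/2 = 9*π/2;  (2)²·∫cos(2x)² dx = 4·π/2 = 2*π.
  u² cross terms: 2·(-3)·(-3)·∫sin(x)·sin(2x) dx = 18·(0) = 0;  2·(-3)·(2)·∫sin(x)·cos(2x) dx = -12·(-2/3) = 8;  2·(-3)·(2)·∫sin(2x)·cos(2x) dx = -12·(0) = 0.
  So ∫_0^π u² dx = 9*π/2 + 9*π/2 + 2*π + 0 + 8 + 0 = 8 + 11*π.
  (u')² squared terms: (-6)²·∫cos(2x)² dx = 36·π/2 = 18*π;  (-4)²·∫sin(2x)² dx = 16·π/2 = 8*π;  (-3)²·∫cos(x)² dx = 9·π/2 = 9*π/2.
  (u')² cross terms: 2·(-6)·(-4)·∫cos(2x)·sin(2x) dx = 48·(0) = 0;  2·(-6)·(-3)·∫cos(2x)·cos(x) dx = 36·(0) = 0;  2·(-4)·(-3)·∫sin(2x)·cos(x) dx = 24·(4/3) = 32.
  So ∫_0^π (u')² dx = 18*π + 8*π + 9*π/2 + 0 + 0 + 32 = 32 + 61*π/2.
||u||_{H^1}^2 = (8 + 11*π) + (32 + 61*π/2) = 40 + 83*π/2.


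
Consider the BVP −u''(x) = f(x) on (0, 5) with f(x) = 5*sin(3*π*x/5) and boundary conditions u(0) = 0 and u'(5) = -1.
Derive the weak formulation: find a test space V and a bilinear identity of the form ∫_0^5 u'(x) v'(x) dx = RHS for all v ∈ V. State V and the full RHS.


V = {v ∈ H^1(0, 5) : v(0) = 0} (test functions vanish at x = 0 where u is specified); weak form: ∫_0^5 u'v' dx = ∫_0^5 (5*sin(3*π*x/5)) v dx − v(5) for all v ∈ V.

Multiply both sides by a test function v and integrate from 0 to 5:
  ∫_0^5 −u''(x) v(x) dx = ∫_0^5 f(x) v(x) dx.
Integrate the LHS by parts once:
  ∫_0^5 −u'' v dx = −[u'(x) v(x)]_0^5 + ∫_0^5 u'(x) v'(x) dx.
Thus ∫_0^5 u'(x) v'(x) dx = ∫_0^5 f(x) v(x) dx + [u'(x) v(x)]_0^5.
Choose V so that boundary terms are either known or forced to vanish.
Mixed BC: u(0) = 0 (Dirichlet) and u'(5) = -1 (Neumann). Define V = {v ∈ H^1(0, 5) : v(0) = 0}. Then [u' v]_0^5 = u'(5)·v(5) − u'(0)·0 = − v(5).
Weak formulation: find u (satisfying any essential BC) such that ∫_0^5 u'(x) v'(x) dx = ∫_0^5 f v dx − v(5) for all v ∈ V (Dirichlet at 0 absorbed into V; Neumann datum at x = 5 contributes the boundary term).
Substituting f(x) = 5*sin(3*π*x/5), the right-hand side is ∫_0^5 (5*sin(3*π*x/5)) v dx − v(5).


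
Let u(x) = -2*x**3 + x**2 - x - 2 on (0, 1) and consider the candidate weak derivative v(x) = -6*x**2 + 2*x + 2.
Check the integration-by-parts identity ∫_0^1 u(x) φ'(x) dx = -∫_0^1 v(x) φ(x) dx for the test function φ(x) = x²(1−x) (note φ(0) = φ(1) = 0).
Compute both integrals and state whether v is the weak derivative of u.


LHS = 11/60, RHS = -1/15. No, v is not the weak derivative of u.

u(x) = -2*x**3 + x**2 - x - 2, classical derivative u'(x) = -6*x**2 + 2*x - 1.
φ(x) = x²(1−x), so φ'(x) = x*(2 - 3*x).
Note φ(0) = φ(1) = 0, so the boundary term u·φ vanishes.
LHS = ∫_0^1 u(x) φ'(x) dx = ∫_0^1 (6*x^5 - 7*x^4 + 5*x^3 + 4*x^2 - 4*x) dx. Term by term:
  ∫_0^1 6*x^5 dx = 1;  ∫_0^1 -7*x^4 dx = -7/5;  ∫_0^1 5*x^3 dx = 5/4;
  ∫_0^1 4*x^2 dx = 4/3;  ∫_0^1 -4*x dx = -2.
Sum: 1 − 7/5 + 5/4 + 4/3 − 2 = 11/60.
So LHS = 11/60.
∫_0^1 v(x) φ(x) dx = ∫_0^1 (6*x^5 - 8*x^4 + 2*x^2) dx. Term by term:
  ∫_0^1 6*x^5 dx = 1;  ∫_0^1 -8*x^4 dx = -8/5;  ∫_0^1 2*x^2 dx = 2/3.
Sum: 1 − 8/5 + 2/3 = 1/15.
So RHS = -∫_0^1 v(x) φ(x) dx = -1/15.
LHS − RHS = 1/4 ≠ 0, so the identity fails.
(For a valid weak derivative the identity must hold for EVERY test function, in particular this one. The failure shows v is NOT the weak derivative of u.)
Correct weak derivative would be u'(x) = -6*x**2 + 2*x - 1.


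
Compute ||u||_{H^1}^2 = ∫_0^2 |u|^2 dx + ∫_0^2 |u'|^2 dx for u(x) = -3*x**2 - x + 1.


||u||_{H^1}^2 = 2824/15

The H^1 norm (squared) on an interval (0, L) is
  ||u||_{H^1}^2 = ∫_0^L u(x)^2 dx + ∫_0^L u'(x)^2 dx.
Compute u'(x) = -6*x - 1.
Then u(x)^2 = 9*x**4 + 6*x**3 - 5*x**2 - 2*x + 1 and u'(x)^2 = 36*x**2 + 12*x + 1.
Integrate each monomial from 0 to 2 using ∫_0^2 c·x^n dx = c·2^(n+1)/(n+1):
  ∫_0^2 u(x)^2 dx = ∫_0^2 (9*x^4 + 6*x^3 - 5*x^2 - 2*x + 1) dx. Term by term:
    ∫_0^2 9*x^4 dx = 288/5;  ∫_0^2 6*x^3 dx = 24;  ∫_0^2 -5*x^2 dx = -40/3;
    ∫_0^2 -2*x dx = -4;  ∫_0^2 1 dx = 2.
  Sum: 288/5 + 24 − 40/3 − 4 + 2 = 994/15.
  ∫_0^2 u'(x)^2 dx = ∫_0^2 (36*x^2 + 12*x + 1) dx. Term by term:
    ∫_0^2 36*x^2 dx = 96;  ∫_0^2 12*x dx = 24;  ∫_0^2 1 dx = 2.
  Sum: 96 + 24 + 2 = 122.
Adding: ||u||_{H^1}^2 = 994/15 + 122 = 2824/15.


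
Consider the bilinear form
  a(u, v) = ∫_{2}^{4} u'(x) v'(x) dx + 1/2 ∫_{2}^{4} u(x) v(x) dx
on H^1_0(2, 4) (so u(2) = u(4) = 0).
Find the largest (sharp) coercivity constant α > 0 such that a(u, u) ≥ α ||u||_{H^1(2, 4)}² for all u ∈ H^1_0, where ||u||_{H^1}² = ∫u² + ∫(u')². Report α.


α = (2 + π^2)/(4 + π^2)

Coercivity of a(·,·) on H^1_0(2, 4) means a(u, u) ≥ α ||u||_{H^1}² for every u ∈ H^1_0.
The interval has length L = 2, and Poincaré/coercivity depend only on L. Here a(u, u) = ∫(u')² + (1/2)·∫u².
Here 0 < c = 1/2 < 1. The condition a(u,u) ≥ α||u||_{H^1}² reads (1−α)∫(u')² ≥ (α−c)∫u². Any admissible α is ≤ 1 (rapidly oscillating u have ∫u²/∫(u')² → 0), and α = 1 would force 0 ≥ (1−c)∫u², impossible since c < 1; so 1−α > 0. By the sharp Poincaré inequality on H^1_0 of an interval of length L, ∫(u')² ≥ (π/L)²∫u² with equality for the first sine mode sin(π(x−x₀)/L) (x₀ the left endpoint), so the inequality holds for all u iff (1−α)(π/L)² ≥ α − c, i.e. α ≤ ((π/L)² + c)/((π/L)² + 1) = (1 + c(L/π)²)/(1 + (L/π)²). With (π/L)² = π^2/4 and c = 1/2, the largest admissible constant is α = ((π/L)² + c)/((π/L)² + 1).
Simplifying, α = (2 + π^2)/(4 + π^2).


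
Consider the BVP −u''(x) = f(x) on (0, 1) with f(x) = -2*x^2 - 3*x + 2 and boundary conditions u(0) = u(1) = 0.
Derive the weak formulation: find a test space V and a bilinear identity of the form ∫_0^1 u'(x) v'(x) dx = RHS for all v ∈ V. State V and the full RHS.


V = H^1_0(0, 1) (so v(0) = v(1) = 0); weak form: ∫_0^1 u'v' dx = ∫_0^1 (-2*x^2 - 3*x + 2) v dx for all v ∈ V.

Multiply both sides by a test function v and integrate from 0 to 1:
  ∫_0^1 −u''(x) v(x) dx = ∫_0^1 f(x) v(x) dx.
Integrate the LHS by parts once:
  ∫_0^1 −u'' v dx = −[u'(x) v(x)]_0^1 + ∫_0^1 u'(x) v'(x) dx.
Thus ∫_0^1 u'(x) v'(x) dx = ∫_0^1 f(x) v(x) dx + [u'(x) v(x)]_0^1.
Choose V so that boundary terms are either known or forced to vanish.
u is Dirichlet: u(0) = u(1) = 0. Let V = H^1_0(0, 1); then v(0) = v(1) = 0, and [u' v]_0^1 = 0.
Weak formulation: find u (satisfying any essential BC) such that ∫_0^1 u'(x) v'(x) dx = ∫_0^1 f v dx for all v ∈ V.
Substituting f(x) = -2*x^2 - 3*x + 2, the right-hand side is ∫_0^1 (-2*x^2 - 3*x + 2) v dx.


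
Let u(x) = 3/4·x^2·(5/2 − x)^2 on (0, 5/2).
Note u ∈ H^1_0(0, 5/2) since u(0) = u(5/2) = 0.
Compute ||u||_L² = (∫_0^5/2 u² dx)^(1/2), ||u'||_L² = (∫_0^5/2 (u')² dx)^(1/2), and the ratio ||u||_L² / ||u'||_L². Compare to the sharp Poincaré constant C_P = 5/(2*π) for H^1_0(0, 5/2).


||u||_L² / ||u'||_L² = 5*sqrt(3)/12 < C_P = 5/(2*π).

u(x) = 3/4·x^2·(5/2 − x)^2, so u'(x) = 3*x*(2*x - 5)*(4*x - 5)/8.
u(x) = 3/4·x^2·(5/2 − x)^2 vanishes at x = 0 and x = 5/2, so u ∈ H^1_0(0, 5/2). Differentiate via the product rule and integrate the resulting polynomials term by term.
  ∫_0^5/2 u² dx = ∫_0^5/2 (9*x^8/16 - 45*x^7/8 + 675*x^6/32 - 1125*x^5/32 + 5625*x^4/256) dx. Term by term:
    ∫_0^5/2 9*x^8/16 dx = 1953125/8192;  ∫_0^5/2 -45*x^7/8 dx = -17578125/16384;  ∫_0^5/2 675*x^6/32 dx = 52734375/28672;
    ∫_0^5/2 -1125*x^5/32 dx = -5859375/4096;  ∫_0^5/2 5625*x^4/256 dx = 3515625/8192.
  Sum: 1953125/8192 − 17578125/16384 + 52734375/28672 − 5859375/4096 + 3515625/8192 = 390625/114688.
  ∫_0^5/2 (u')² dx = ∫_0^5/2 (9*x^6 - 135*x^5/2 + 2925*x^4/16 - 3375*x^3/16 + 5625*x^2/64) dx. Term by term:
    ∫_0^5/2 9*x^6 dx = 703125/896;  ∫_0^5/2 -135*x^5/2 dx = -703125/256;  ∫_0^5/2 2925*x^4/16 dx = 1828125/512;
    ∫_0^5/2 -3375*x^3/16 dx = -2109375/1024;  ∫_0^5/2 5625*x^2/64 dx = 234375/512.
  Sum: 703125/896 − 703125/256 + 1828125/512 − 2109375/1024 + 234375/512 = 46875/7168.
∫_0^5/2 u² dx = 390625/114688, so ||u||_L² = 625*sqrt(7)/896.
∫_0^5/2 (u')² dx = 46875/7168, so ||u'||_L² = 125*sqrt(21)/224.
Ratio ||u||_L² / ||u'||_L² = 5*sqrt(3)/12.
Sharp Poincaré constant on H^1_0(0, 5/2) is C_P = L/π = 5/(2*π), achieved by sin(2*π/5·x).
A polynomial bump cannot attain the sharp Poincaré constant (only the first sine eigenfunction does), so the ratio is strictly less than C_P, consistent with ||u||_L² ≤ C_P ||u'||_L².


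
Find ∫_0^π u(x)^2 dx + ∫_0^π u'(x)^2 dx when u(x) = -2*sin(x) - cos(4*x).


||u||_{H^1(0,π)}^2 = -136/15 + 25*π/2

u'(x) = 4*sin(4*x) - 2*cos(x).
Expand u² and (u')² and integrate term by term on (0, π), using: for integers n ≥ 1, ∫_0^π sin²(nx) dx = ∫_0^π cos²(nx) dx = π/2; for n ≠ n', ∫_0^π sin(nx)sin(n'x) dx = ∫_0^π cos(nx)cos(n'x) dx = 0; and by product-to-sum, ∫_0^π sin(nx)cos(n'x) dx = ½∫_0^π [sin((n+n')x) + sin((n−n')x)] dx, which is 0 when n+n' is even and 2n/(n²−n'²) when n+n' is odd (it need not vanish on (0, π)).
  u² squared terms: (-1)²·∫cos(4x)² dx = 1·π/2 = π/2;  (-2)²·∫sin(x)² dx = 4·π/2 = 2*π.
  u² cross terms: 2·(-1)·(-2)·∫cos(4x)·sin(x) dx = 4·(-2/15) = -8/15.
  So ∫_0^π u² dx = π/2 + 2*π − 8/15 = -8/15 + 5*π/2.
  (u')² squared terms: (-2)²·∫cos(x)² dx = 4·π/2 = 2*π;  (4)²·∫sin(4x)² dx = 16·π/2 = 8*π.
  (u')² cross terms: 2·(-2)·(4)·∫cos(x)·sin(4x) dx = -16·(8/15) = -128/15.
  So ∫_0^π (u')² dx = 2*π + 8*π − 128/15 = -128/15 + 10*π.
||u||_{H^1}^2 = (-8/15 + 5*π/2) + (-128/15 + 10*π) = -136/15 + 25*π/2.


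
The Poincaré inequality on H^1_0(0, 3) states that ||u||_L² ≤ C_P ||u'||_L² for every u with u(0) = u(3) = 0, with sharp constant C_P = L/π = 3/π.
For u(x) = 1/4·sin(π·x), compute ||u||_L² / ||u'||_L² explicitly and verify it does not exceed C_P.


||u||_L² / ||u'||_L² = 1/π < C_P = 3/π.

u(x) = 1/4·sin(π·x), so u'(x) = π*cos(π*x)/4.
Writing u(x) = A·sin(kπx/L) with A = 1/4 and k = 3, use ∫_0^L sin²(kπx/L) dx = L/2 and ∫_0^L cos²(kπx/L) dx = L/2.
u² = 1/16·sin²(π·x) and (u')² = π^2/16·cos²(π·x), and each of sin², cos² integrates to L/2 = 3/2 over (0, 3).
∫_0^3 u² dx = 3/32, so ||u||_L² = sqrt(6)/8.
∫_0^3 (u')² dx = 3*π^2/32, so ||u'||_L² = sqrt(6)*π/8.
Ratio ||u||_L² / ||u'||_L² = 1/π.
Sharp Poincaré constant on H^1_0(0, 3) is C_P = L/π = 3/π, achieved by sin(π/3·x).
This is the k = 3 harmonic; the ratio L/(kπ) is strictly less than C_P = L/π, consistent with the sharp inequality ||u||_L² ≤ C_P ||u'||_L².
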